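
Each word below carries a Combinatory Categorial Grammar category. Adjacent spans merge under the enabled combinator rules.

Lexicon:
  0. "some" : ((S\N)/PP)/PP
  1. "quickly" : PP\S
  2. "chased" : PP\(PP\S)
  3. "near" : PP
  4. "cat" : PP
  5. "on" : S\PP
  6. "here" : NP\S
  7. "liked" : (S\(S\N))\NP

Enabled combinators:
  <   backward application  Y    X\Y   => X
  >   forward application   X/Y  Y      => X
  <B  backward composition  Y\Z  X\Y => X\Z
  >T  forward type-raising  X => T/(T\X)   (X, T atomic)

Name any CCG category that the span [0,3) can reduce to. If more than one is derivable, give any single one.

(S\N)/PP

[0,8] S   <
  [0,4] S\N   >
    [0,3] (S\N)/PP   >
      [0,1] "some" : ((S\N)/PP)/PP
      [1,3] PP   <
        [1,2] "quickly" : PP\S
        [2,3] "chased" : PP\(PP\S)
    [3,4] "near" : PP
  [4,8] S\(S\N)   <
    [4,7] NP   <
      [4,6] S   <
        [4,5] "cat" : PP
        [5,6] "on" : S\PP
      [6,7] "here" : NP\S
    [7,8] "liked" : (S\(S\N))\NP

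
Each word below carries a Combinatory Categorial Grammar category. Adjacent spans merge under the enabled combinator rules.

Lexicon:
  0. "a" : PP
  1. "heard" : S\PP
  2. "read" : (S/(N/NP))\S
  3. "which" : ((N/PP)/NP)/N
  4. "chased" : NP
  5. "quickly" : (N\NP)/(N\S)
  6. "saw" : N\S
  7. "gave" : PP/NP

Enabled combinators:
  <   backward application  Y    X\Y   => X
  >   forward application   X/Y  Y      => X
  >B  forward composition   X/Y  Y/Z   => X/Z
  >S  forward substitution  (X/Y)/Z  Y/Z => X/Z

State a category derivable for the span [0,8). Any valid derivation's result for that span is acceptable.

[0,8] S   >
  [0,3] S/(N/NP)   <
    [0,2] S   <
      [0,1] "a" : PP
      [1,2] "heard" : S\PP
    [2,3] "read" : (S/(N/NP))\S
  [3,8] N/NP   >S
    [3,7] (N/PP)/NP   >
      [3,4] "which" : ((N/PP)/NP)/N
      [4,7] N   <
        [4,5] "chased" : NP
        [5,7] N\NP   >
          [5,6] "quickly" : (N\NP)/(N\S)
          [6,7] "saw" : N\S
    [7,8] "gave" : PP/NP

S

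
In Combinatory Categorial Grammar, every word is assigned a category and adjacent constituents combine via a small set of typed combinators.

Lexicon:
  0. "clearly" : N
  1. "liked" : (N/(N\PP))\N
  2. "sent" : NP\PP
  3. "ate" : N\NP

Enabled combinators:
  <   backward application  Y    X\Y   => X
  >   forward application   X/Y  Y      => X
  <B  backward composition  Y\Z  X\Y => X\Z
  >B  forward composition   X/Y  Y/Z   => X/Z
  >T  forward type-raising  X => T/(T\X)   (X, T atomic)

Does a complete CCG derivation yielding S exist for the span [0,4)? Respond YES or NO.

N (N/(N\PP))\N NP\PP N\NP
CKY chart[0,4] = {N, N/(N\N), NP/(NP\N), PP/(PP\N), S/(S\N)}; S ∉ chart

NO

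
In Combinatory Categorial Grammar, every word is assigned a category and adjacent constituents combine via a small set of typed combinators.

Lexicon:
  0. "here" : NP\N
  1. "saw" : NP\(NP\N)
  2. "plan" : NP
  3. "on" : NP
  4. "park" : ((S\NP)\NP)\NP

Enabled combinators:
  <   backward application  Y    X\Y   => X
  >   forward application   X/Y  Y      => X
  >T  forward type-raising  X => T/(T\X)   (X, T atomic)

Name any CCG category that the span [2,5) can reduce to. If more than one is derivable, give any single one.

[0,5] S   <
  [0,2] NP   <
    [0,1] "here" : NP\N
    [1,2] "saw" : NP\(NP\N)
  [2,5] S\NP   <
    [2,3] "plan" : NP
    [3,5] (S\NP)\NP   <
      [3,4] "on" : NP
      [4,5] "park" : ((S\NP)\NP)\NP

S\NP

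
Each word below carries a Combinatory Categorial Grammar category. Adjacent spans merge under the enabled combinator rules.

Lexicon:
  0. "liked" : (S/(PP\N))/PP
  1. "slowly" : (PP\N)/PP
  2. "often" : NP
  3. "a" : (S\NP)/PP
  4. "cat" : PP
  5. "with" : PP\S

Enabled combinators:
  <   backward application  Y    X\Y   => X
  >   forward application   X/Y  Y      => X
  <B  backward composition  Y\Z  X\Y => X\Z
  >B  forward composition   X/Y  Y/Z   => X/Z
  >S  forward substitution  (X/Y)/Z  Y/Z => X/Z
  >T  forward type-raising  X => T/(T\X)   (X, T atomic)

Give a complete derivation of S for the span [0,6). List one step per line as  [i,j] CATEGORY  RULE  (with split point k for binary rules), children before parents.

[0,1] (S/(PP\N))/PP  lex  "liked"
[1,2] (PP\N)/PP  lex  "slowly"
[0,2] S/PP  >S  k=1
[2,3] NP  lex  "often"
[3,4] (S\NP)/PP  lex  "a"
[4,5] PP  lex  "cat"
[3,5] S\NP  >  k=4
[2,5] S  <  k=3
[5,6] PP\S  lex  "with"
[2,6] PP  <  k=5
[0,6] S  >  k=2

[0,6] S   >
  [0,2] S/PP   >S
    [0,1] "liked" : (S/(PP\N))/PP
    [1,2] "slowly" : (PP\N)/PP
  [2,6] PP   <
    [2,5] S   <
      [2,3] "often" : NP
      [3,5] S\NP   >
        [3,4] "a" : (S\NP)/PP
        [4,5] "cat" : PP
    [5,6] "with" : PP\S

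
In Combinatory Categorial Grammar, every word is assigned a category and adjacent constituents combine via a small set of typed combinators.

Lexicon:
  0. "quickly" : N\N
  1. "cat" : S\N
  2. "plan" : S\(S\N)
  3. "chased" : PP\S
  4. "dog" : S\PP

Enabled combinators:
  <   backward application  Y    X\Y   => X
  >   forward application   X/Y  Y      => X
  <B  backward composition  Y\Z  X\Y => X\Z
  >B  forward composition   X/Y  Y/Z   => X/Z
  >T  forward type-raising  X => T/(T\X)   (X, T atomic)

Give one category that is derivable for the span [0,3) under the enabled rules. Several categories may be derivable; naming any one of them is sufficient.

S

[0,5] S   <
  [0,4] PP   <
    [0,3] S   <
      [0,2] S\N   <B
        [0,1] "quickly" : N\N
        [1,2] "cat" : S\N
      [2,3] "plan" : S\(S\N)
    [3,4] "chased" : PP\S
  [4,5] "dog" : S\PP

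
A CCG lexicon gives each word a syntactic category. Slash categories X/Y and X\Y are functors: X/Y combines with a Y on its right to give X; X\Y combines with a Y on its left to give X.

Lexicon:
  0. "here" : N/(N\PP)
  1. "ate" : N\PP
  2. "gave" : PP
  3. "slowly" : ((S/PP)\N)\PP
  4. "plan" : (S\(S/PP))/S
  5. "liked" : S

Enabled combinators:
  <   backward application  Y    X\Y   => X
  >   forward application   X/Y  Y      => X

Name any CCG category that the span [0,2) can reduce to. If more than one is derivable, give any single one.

[0,6] S   <
  [0,4] S/PP   <
    [0,2] N   >
      [0,1] "here" : N/(N\PP)
      [1,2] "ate" : N\PP
    [2,4] (S/PP)\N   <
      [2,3] "gave" : PP
      [3,4] "slowly" : ((S/PP)\N)\PP
  [4,6] S\(S/PP)   >
    [4,5] "plan" : (S\(S/PP))/S
    [5,6] "liked" : S

N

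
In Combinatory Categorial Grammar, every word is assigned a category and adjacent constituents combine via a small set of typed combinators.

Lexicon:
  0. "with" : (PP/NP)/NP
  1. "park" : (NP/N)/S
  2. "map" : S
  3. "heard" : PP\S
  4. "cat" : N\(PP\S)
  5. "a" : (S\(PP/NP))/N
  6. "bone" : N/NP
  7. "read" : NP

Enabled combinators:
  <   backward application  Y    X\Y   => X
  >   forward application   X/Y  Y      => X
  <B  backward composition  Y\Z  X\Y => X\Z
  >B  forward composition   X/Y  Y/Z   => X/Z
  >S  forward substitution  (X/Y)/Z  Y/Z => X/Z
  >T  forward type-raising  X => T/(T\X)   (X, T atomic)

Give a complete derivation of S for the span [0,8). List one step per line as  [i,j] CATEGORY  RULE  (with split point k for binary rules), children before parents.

[0,8] S   <
  [0,5] PP/NP   >
    [0,1] "with" : (PP/NP)/NP
    [1,5] NP   >
      [1,3] NP/N   >
        [1,2] "park" : (NP/N)/S
        [2,3] "map" : S
      [3,5] N   <
        [3,4] "heard" : PP\S
        [4,5] "cat" : N\(PP\S)
  [5,8] S\(PP/NP)   >
    [5,6] "a" : (S\(PP/NP))/N
    [6,8] N   >
      [6,7] "bone" : N/NP
      [7,8] "read" : NP

[0,1] (PP/NP)/NP  lex  "with"
[1,2] (NP/N)/S  lex  "park"
[2,3] S  lex  "map"
[1,3] NP/N  >  k=2
[3,4] PP\S  lex  "heard"
[4,5] N\(PP\S)  lex  "cat"
[3,5] N  <  k=4
[1,5] NP  >  k=3
[0,5] PP/NP  >  k=1
[5,6] (S\(PP/NP))/N  lex  "a"
[6,7] N/NP  lex  "bone"
[7,8] NP  lex  "read"
[6,8] N  >  k=7
[5,8] S\(PP/NP)  >  k=6
[0,8] S  <  k=5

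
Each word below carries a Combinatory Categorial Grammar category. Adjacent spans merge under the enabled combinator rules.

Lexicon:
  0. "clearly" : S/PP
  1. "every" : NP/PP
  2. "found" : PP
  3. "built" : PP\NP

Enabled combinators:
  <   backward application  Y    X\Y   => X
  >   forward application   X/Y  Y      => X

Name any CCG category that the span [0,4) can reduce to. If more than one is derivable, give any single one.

[0,4] S   >
  [0,1] "clearly" : S/PP
  [1,4] PP   <
    [1,3] NP   >
      [1,2] "every" : NP/PP
      [2,3] "found" : PP
    [3,4] "built" : PP\NP

S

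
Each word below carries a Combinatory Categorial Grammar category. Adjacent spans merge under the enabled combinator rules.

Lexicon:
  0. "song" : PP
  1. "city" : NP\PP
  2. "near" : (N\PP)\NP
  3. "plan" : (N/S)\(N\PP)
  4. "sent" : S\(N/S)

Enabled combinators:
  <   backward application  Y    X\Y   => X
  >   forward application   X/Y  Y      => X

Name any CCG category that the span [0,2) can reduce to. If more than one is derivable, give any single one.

[0,5] S   <
  [0,4] N/S   <
    [0,3] N\PP   <
      [0,2] NP   <
        [0,1] "song" : PP
        [1,2] "city" : NP\PP
      [2,3] "near" : (N\PP)\NP
    [3,4] "plan" : (N/S)\(N\PP)
  [4,5] "sent" : S\(N/S)

NP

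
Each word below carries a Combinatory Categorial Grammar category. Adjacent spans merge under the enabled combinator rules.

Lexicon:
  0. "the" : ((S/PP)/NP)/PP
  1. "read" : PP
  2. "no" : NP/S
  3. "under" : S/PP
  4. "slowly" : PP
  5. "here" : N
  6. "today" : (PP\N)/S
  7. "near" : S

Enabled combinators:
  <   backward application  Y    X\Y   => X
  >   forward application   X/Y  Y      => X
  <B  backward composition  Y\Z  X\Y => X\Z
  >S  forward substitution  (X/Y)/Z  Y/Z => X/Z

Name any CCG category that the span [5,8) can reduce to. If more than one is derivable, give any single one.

[0,8] S   >
  [0,5] S/PP   >
    [0,2] (S/PP)/NP   >
      [0,1] "the" : ((S/PP)/NP)/PP
      [1,2] "read" : PP
    [2,5] NP   >
      [2,3] "no" : NP/S
      [3,5] S   >
        [3,4] "under" : S/PP
        [4,5] "slowly" : PP
  [5,8] PP   <
    [5,6] "here" : N
    [6,8] PP\N   >
      [6,7] "today" : (PP\N)/S
      [7,8] "near" : S

PP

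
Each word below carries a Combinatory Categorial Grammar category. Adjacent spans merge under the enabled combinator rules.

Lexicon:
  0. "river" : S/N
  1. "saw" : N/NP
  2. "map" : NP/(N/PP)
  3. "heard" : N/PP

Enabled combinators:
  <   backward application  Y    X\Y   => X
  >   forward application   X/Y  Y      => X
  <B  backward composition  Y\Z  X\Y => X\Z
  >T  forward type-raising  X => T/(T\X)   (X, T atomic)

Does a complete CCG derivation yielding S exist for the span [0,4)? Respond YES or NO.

[0,4] S   >
  [0,1] "river" : S/N
  [1,4] N   >
    [1,2] "saw" : N/NP
    [2,4] NP   >
      [2,3] "map" : NP/(N/PP)
      [3,4] "heard" : N/PP

YES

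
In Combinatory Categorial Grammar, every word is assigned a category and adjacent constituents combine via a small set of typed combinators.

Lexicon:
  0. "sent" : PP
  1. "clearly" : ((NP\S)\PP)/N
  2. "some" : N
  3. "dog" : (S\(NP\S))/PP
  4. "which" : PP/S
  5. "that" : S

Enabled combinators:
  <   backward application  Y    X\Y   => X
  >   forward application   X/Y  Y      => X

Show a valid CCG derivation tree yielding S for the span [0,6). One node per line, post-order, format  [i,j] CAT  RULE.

[0,6] S   <
  [0,3] NP\S   <
    [0,1] "sent" : PP
    [1,3] (NP\S)\PP   >
      [1,2] "clearly" : ((NP\S)\PP)/N
      [2,3] "some" : N
  [3,6] S\(NP\S)   >
    [3,4] "dog" : (S\(NP\S))/PP
    [4,6] PP   >
      [4,5] "which" : PP/S
      [5,6] "that" : S

[0,1] PP  lex  "sent"
[1,2] ((NP\S)\PP)/N  lex  "clearly"
[2,3] N  lex  "some"
[1,3] (NP\S)\PP  >  k=2
[0,3] NP\S  <  k=1
[3,4] (S\(NP\S))/PP  lex  "dog"
[4,5] PP/S  lex  "which"
[5,6] S  lex  "that"
[4,6] PP  >  k=5
[3,6] S\(NP\S)  >  k=4
[0,6] S  <  k=3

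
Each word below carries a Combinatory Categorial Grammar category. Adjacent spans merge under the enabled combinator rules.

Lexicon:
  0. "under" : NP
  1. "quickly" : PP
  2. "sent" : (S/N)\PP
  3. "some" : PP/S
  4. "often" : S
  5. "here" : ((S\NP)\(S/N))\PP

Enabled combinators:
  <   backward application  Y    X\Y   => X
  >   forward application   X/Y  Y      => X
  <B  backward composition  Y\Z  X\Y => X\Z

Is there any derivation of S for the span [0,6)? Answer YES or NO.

[0,6] S   <
  [0,1] "under" : NP
  [1,6] S\NP   <
    [1,3] S/N   <
      [1,2] "quickly" : PP
      [2,3] "sent" : (S/N)\PP
    [3,6] (S\NP)\(S/N)   <
      [3,5] PP   >
        [3,4] "some" : PP/S
        [4,5] "often" : S
      [5,6] "here" : ((S\NP)\(S/N))\PP

YES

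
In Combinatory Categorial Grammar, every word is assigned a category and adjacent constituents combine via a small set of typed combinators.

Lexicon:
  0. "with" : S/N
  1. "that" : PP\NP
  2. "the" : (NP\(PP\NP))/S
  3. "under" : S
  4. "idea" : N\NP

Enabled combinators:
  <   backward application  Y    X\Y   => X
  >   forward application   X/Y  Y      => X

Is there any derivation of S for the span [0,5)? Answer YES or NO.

[0,5] S   >
  [0,1] "with" : S/N
  [1,5] N   <
    [1,4] NP   <
      [1,2] "that" : PP\NP
      [2,4] NP\(PP\NP)   >
        [2,3] "the" : (NP\(PP\NP))/S
        [3,4] "under" : S
    [4,5] "idea" : N\NP

YES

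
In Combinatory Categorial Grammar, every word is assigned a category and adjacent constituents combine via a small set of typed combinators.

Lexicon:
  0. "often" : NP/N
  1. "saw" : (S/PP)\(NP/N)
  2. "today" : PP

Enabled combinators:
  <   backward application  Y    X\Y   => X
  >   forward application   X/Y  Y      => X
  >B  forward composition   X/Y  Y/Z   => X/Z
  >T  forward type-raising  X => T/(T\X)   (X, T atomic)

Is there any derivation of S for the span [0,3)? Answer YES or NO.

[0,3] S   >
  [0,2] S/PP   <
    [0,1] "often" : NP/N
    [1,2] "saw" : (S/PP)\(NP/N)
  [2,3] "today" : PP

YES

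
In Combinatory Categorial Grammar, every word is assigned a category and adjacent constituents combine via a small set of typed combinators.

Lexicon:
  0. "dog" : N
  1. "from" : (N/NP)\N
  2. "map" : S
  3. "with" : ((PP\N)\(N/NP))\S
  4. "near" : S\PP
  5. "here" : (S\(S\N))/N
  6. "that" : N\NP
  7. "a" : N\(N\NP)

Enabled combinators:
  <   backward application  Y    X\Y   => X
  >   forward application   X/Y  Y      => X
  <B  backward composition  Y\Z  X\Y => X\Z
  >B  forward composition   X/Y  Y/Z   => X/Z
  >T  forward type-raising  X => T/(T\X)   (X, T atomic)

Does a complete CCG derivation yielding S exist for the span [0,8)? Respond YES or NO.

YES

[0,8] S   <
  [0,5] S\N   <B
    [0,4] PP\N   <
      [0,2] N/NP   <
        [0,1] "dog" : N
        [1,2] "from" : (N/NP)\N
      [2,4] (PP\N)\(N/NP)   <
        [2,3] "map" : S
        [3,4] "with" : ((PP\N)\(N/NP))\S
    [4,5] "near" : S\PP
  [5,8] S\(S\N)   >
    [5,6] "here" : (S\(S\N))/N
    [6,8] N   <
      [6,7] "that" : N\NP
      [7,8] "a" : N\(N\NP)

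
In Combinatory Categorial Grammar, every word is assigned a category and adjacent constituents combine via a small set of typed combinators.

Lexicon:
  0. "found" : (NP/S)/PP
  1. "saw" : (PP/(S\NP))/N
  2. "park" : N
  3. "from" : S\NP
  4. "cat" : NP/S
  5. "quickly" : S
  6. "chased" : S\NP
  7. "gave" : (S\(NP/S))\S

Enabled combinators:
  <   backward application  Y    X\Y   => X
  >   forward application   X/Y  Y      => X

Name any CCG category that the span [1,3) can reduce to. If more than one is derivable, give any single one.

[0,8] S   <
  [0,4] NP/S   >
    [0,1] "found" : (NP/S)/PP
    [1,4] PP   >
      [1,3] PP/(S\NP)   >
        [1,2] "saw" : (PP/(S\NP))/N
        [2,3] "park" : N
      [3,4] "from" : S\NP
  [4,8] S\(NP/S)   <
    [4,7] S   <
      [4,6] NP   >
        [4,5] "cat" : NP/S
        [5,6] "quickly" : S
      [6,7] "chased" : S\NP
    [7,8] "gave" : (S\(NP/S))\S

PP/(S\NP)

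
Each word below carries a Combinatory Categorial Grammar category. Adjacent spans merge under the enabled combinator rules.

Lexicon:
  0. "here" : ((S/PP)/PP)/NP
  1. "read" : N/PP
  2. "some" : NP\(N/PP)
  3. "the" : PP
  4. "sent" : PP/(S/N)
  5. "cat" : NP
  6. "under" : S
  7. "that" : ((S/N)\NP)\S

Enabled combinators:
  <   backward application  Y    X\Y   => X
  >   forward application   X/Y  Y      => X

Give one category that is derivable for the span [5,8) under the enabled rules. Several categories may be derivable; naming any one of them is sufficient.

[0,8] S   >
  [0,4] S/PP   >
    [0,3] (S/PP)/PP   >
      [0,1] "here" : ((S/PP)/PP)/NP
      [1,3] NP   <
        [1,2] "read" : N/PP
        [2,3] "some" : NP\(N/PP)
    [3,4] "the" : PP
  [4,8] PP   >
    [4,5] "sent" : PP/(S/N)
    [5,8] S/N   <
      [5,6] "cat" : NP
      [6,8] (S/N)\NP   <
        [6,7] "under" : S
        [7,8] "that" : ((S/N)\NP)\S

S/N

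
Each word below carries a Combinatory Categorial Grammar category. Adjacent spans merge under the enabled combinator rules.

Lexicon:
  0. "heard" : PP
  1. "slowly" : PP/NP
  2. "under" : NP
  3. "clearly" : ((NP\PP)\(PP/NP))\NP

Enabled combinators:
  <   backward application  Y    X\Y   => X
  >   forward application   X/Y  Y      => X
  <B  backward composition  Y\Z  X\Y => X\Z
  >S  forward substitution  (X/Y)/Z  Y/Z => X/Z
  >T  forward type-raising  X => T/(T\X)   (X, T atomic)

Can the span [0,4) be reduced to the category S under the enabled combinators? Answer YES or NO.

NO

PP PP/NP NP ((NP\PP)\(PP/NP))\NP
CKY chart[0,4] = {N/(N\NP), NP, NP/(NP\NP), PP/(PP\NP), S/(S\NP)}; S ∉ chart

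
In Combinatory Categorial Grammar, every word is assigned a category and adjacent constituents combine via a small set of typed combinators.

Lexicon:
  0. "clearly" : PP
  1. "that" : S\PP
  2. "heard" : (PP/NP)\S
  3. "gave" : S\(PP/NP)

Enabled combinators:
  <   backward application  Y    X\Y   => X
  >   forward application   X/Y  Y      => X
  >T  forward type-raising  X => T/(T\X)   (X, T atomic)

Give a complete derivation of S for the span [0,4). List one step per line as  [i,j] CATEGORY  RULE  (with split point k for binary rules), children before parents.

[0,1] PP  lex  "clearly"
[1,2] S\PP  lex  "that"
[0,2] S  <  k=1
[2,3] (PP/NP)\S  lex  "heard"
[0,3] PP/NP  <  k=2
[3,4] S\(PP/NP)  lex  "gave"
[0,4] S  <  k=3

[0,4] S   <
  [0,3] PP/NP   <
    [0,2] S   <
      [0,1] "clearly" : PP
      [1,2] "that" : S\PP
    [2,3] "heard" : (PP/NP)\S
  [3,4] "gave" : S\(PP/NP)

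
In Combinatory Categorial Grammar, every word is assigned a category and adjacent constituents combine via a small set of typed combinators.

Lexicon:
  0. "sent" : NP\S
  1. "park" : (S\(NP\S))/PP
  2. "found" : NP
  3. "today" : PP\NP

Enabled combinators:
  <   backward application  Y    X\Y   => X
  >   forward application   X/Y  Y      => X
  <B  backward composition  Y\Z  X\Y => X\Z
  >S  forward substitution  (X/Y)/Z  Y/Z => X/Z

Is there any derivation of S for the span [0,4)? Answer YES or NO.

YES

[0,4] S   <
  [0,1] "sent" : NP\S
  [1,4] S\(NP\S)   >
    [1,2] "park" : (S\(NP\S))/PP
    [2,4] PP   <
      [2,3] "found" : NP
      [3,4] "today" : PP\NP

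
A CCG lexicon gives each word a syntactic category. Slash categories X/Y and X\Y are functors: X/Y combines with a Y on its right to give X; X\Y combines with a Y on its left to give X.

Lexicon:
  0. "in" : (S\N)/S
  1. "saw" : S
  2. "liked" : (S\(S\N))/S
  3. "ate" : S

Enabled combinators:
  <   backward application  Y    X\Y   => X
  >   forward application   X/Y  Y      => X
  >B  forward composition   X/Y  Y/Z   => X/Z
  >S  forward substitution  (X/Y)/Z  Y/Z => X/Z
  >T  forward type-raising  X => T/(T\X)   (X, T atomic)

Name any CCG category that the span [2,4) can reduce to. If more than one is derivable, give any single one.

S\(S\N)

[0,4] S   <
  [0,2] S\N   >
    [0,1] "in" : (S\N)/S
    [1,2] "saw" : S
  [2,4] S\(S\N)   >
    [2,3] "liked" : (S\(S\N))/S
    [3,4] "ate" : S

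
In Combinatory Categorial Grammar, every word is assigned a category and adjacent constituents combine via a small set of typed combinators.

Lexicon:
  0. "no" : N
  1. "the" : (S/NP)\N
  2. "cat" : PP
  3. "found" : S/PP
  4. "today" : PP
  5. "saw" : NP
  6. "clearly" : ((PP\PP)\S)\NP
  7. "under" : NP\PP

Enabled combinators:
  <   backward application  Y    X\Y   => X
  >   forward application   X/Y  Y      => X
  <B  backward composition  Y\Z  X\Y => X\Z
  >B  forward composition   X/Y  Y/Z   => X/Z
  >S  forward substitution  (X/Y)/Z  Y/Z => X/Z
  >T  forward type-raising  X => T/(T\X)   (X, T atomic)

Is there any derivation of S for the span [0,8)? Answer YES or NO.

YES

[0,8] S   >
  [0,2] S/NP   <
    [0,1] "no" : N
    [1,2] "the" : (S/NP)\N
  [2,8] NP   <
    [2,3] "cat" : PP
    [3,8] NP\PP   <B
      [3,7] PP\PP   <
        [3,5] S   >
          [3,4] "found" : S/PP
          [4,5] "today" : PP
        [5,7] (PP\PP)\S   <
          [5,6] "saw" : NP
          [6,7] "clearly" : ((PP\PP)\S)\NP
      [7,8] "under" : NP\PP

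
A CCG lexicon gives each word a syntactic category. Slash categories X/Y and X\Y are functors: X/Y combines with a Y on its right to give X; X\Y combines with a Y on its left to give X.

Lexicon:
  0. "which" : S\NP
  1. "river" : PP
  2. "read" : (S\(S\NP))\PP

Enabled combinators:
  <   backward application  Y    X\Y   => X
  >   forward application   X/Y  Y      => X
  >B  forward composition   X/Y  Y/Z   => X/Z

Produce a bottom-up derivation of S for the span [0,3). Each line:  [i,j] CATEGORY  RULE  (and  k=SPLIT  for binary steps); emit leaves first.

[0,3] S   <
  [0,1] "which" : S\NP
  [1,3] S\(S\NP)   <
    [1,2] "river" : PP
    [2,3] "read" : (S\(S\NP))\PP

[0,1] S\NP  lex  "which"
[1,2] PP  lex  "river"
[2,3] (S\(S\NP))\PP  lex  "read"
[1,3] S\(S\NP)  <  k=2
[0,3] S  <  k=1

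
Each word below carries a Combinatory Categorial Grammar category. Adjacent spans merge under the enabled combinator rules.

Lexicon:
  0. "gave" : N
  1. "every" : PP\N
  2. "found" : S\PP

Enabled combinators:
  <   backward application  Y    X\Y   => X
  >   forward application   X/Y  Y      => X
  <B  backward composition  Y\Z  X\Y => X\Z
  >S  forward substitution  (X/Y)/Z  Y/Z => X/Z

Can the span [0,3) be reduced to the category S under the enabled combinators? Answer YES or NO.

YES

[0,3] S   <
  [0,2] PP   <
    [0,1] "gave" : N
    [1,2] "every" : PP\N
  [2,3] "found" : S\PP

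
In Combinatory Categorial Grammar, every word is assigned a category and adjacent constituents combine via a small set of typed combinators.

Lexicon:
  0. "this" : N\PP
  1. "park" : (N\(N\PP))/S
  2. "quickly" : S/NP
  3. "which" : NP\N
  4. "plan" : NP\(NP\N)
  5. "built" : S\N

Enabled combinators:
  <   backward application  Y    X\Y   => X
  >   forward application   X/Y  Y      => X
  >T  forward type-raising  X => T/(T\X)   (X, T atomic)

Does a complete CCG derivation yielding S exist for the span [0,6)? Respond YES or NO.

[0,6] S   <
  [0,5] N   <
    [0,1] "this" : N\PP
    [1,5] N\(N\PP)   >
      [1,2] "park" : (N\(N\PP))/S
      [2,5] S   >
        [2,3] "quickly" : S/NP
        [3,5] NP   <
          [3,4] "which" : NP\N
          [4,5] "plan" : NP\(NP\N)
  [5,6] "built" : S\N

YES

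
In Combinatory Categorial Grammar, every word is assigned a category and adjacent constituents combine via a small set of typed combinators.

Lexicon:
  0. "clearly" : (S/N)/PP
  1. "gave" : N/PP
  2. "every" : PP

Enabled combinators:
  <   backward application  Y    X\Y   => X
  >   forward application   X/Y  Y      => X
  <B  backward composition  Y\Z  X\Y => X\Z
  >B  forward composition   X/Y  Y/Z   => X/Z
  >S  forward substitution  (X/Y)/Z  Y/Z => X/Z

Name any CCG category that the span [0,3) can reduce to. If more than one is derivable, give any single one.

[0,3] S   >
  [0,2] S/PP   >S
    [0,1] "clearly" : (S/N)/PP
    [1,2] "gave" : N/PP
  [2,3] "every" : PP

S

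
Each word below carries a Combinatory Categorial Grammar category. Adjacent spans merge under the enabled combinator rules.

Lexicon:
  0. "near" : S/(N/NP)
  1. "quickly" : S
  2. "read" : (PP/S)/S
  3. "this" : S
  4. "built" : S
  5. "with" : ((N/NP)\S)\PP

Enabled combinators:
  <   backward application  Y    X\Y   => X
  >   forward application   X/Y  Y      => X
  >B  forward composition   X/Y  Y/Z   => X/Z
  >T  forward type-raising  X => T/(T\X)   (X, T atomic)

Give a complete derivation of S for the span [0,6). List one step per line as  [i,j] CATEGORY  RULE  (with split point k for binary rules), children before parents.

[0,6] S   >
  [0,1] "near" : S/(N/NP)
  [1,6] N/NP   <
    [1,2] "quickly" : S
    [2,6] (N/NP)\S   <
      [2,5] PP   >
        [2,4] PP/S   >
          [2,3] "read" : (PP/S)/S
          [3,4] "this" : S
        [4,5] "built" : S
      [5,6] "with" : ((N/NP)\S)\PP

[0,1] S/(N/NP)  lex  "near"
[1,2] S  lex  "quickly"
[2,3] (PP/S)/S  lex  "read"
[3,4] S  lex  "this"
[2,4] PP/S  >  k=3
[4,5] S  lex  "built"
[2,5] PP  >  k=4
[5,6] ((N/NP)\S)\PP  lex  "with"
[2,6] (N/NP)\S  <  k=5
[1,6] N/NP  <  k=2
[0,6] S  >  k=1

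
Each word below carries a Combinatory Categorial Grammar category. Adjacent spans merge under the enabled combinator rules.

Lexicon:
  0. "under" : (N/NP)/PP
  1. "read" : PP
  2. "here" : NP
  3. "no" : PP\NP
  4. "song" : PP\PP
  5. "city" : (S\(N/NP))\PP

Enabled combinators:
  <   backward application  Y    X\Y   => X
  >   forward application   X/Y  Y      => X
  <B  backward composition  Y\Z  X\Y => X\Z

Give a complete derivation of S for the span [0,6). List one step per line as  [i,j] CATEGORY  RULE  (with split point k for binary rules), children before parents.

[0,6] S   <
  [0,2] N/NP   >
    [0,1] "under" : (N/NP)/PP
    [1,2] "read" : PP
  [2,6] S\(N/NP)   <
    [2,5] PP   <
      [2,3] "here" : NP
      [3,5] PP\NP   <B
        [3,4] "no" : PP\NP
        [4,5] "song" : PP\PP
    [5,6] "city" : (S\(N/NP))\PP

[0,1] (N/NP)/PP  lex  "under"
[1,2] PP  lex  "read"
[0,2] N/NP  >  k=1
[2,3] NP  lex  "here"
[3,4] PP\NP  lex  "no"
[4,5] PP\PP  lex  "song"
[3,5] PP\NP  <B  k=4
[2,5] PP  <  k=3
[5,6] (S\(N/NP))\PP  lex  "city"
[2,6] S\(N/NP)  <  k=5
[0,6] S  <  k=2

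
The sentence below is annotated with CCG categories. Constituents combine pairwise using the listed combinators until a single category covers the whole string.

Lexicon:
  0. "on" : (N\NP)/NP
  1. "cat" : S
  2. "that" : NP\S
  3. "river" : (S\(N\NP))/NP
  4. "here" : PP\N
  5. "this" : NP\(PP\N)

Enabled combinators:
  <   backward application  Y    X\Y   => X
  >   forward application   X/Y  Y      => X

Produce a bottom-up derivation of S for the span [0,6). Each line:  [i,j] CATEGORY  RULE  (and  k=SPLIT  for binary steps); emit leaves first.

[0,6] S   <
  [0,3] N\NP   >
    [0,1] "on" : (N\NP)/NP
    [1,3] NP   <
      [1,2] "cat" : S
      [2,3] "that" : NP\S
  [3,6] S\(N\NP)   >
    [3,4] "river" : (S\(N\NP))/NP
    [4,6] NP   <
      [4,5] "here" : PP\N
      [5,6] "this" : NP\(PP\N)

[0,1] (N\NP)/NP  lex  "on"
[1,2] S  lex  "cat"
[2,3] NP\S  lex  "that"
[1,3] NP  <  k=2
[0,3] N\NP  >  k=1
[3,4] (S\(N\NP))/NP  lex  "river"
[4,5] PP\N  lex  "here"
[5,6] NP\(PP\N)  lex  "this"
[4,6] NP  <  k=5
[3,6] S\(N\NP)  >  k=4
[0,6] S  <  k=3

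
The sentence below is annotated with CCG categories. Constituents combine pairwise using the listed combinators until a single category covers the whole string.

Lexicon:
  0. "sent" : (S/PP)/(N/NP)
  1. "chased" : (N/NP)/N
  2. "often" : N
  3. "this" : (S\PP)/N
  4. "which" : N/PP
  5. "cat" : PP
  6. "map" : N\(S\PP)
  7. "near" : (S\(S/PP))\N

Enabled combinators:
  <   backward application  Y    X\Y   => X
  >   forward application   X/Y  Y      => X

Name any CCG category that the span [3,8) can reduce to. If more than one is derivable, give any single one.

[0,8] S   <
  [0,3] S/PP   >
    [0,1] "sent" : (S/PP)/(N/NP)
    [1,3] N/NP   >
      [1,2] "chased" : (N/NP)/N
      [2,3] "often" : N
  [3,8] S\(S/PP)   <
    [3,7] N   <
      [3,6] S\PP   >
        [3,4] "this" : (S\PP)/N
        [4,6] N   >
          [4,5] "which" : N/PP
          [5,6] "cat" : PP
      [6,7] "map" : N\(S\PP)
    [7,8] "near" : (S\(S/PP))\N

S\(S/PP)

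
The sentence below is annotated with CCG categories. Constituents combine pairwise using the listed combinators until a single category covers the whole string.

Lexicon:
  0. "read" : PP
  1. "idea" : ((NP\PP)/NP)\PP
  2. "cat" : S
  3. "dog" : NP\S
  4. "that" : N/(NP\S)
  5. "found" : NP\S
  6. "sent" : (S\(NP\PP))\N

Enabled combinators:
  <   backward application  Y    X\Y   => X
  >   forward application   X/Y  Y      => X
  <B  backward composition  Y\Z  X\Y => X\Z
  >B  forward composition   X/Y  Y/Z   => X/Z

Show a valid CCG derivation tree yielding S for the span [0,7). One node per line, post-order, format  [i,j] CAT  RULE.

[0,7] S   <
  [0,4] NP\PP   >
    [0,2] (NP\PP)/NP   <
      [0,1] "read" : PP
      [1,2] "idea" : ((NP\PP)/NP)\PP
    [2,4] NP   <
      [2,3] "cat" : S
      [3,4] "dog" : NP\S
  [4,7] S\(NP\PP)   <
    [4,6] N   >
      [4,5] "that" : N/(NP\S)
      [5,6] "found" : NP\S
    [6,7] "sent" : (S\(NP\PP))\N

[0,1] PP  lex  "read"
[1,2] ((NP\PP)/NP)\PP  lex  "idea"
[0,2] (NP\PP)/NP  <  k=1
[2,3] S  lex  "cat"
[3,4] NP\S  lex  "dog"
[2,4] NP  <  k=3
[0,4] NP\PP  >  k=2
[4,5] N/(NP\S)  lex  "that"
[5,6] NP\S  lex  "found"
[4,6] N  >  k=5
[6,7] (S\(NP\PP))\N  lex  "sent"
[4,7] S\(NP\PP)  <  k=6
[0,7] S  <  k=4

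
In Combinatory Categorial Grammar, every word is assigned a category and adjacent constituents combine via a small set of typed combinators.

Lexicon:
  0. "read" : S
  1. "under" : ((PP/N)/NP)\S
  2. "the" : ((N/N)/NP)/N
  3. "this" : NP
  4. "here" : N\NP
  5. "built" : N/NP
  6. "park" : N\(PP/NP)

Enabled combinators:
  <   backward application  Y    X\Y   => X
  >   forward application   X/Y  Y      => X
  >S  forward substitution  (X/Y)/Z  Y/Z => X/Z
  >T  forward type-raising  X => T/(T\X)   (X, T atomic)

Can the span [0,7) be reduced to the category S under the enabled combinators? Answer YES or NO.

S ((PP/N)/NP)\S ((N/N)/NP)/N NP N\NP N/NP N\(PP/NP)
CKY chart[0,7] = {N, N/(N\N), NP/(NP\N), PP/(PP\N), S/(S\N)}; S ∉ chart

NO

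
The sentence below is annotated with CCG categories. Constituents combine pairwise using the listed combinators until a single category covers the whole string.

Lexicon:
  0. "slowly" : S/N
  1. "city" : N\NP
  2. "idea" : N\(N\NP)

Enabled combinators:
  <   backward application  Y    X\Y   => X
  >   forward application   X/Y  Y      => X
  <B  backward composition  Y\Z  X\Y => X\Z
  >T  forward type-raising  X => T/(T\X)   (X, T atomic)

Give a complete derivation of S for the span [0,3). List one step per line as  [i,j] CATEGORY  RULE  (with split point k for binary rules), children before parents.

[0,1] S/N  lex  "slowly"
[1,2] N\NP  lex  "city"
[2,3] N\(N\NP)  lex  "idea"
[1,3] N  <  k=2
[0,3] S  >  k=1

[0,3] S   >
  [0,1] "slowly" : S/N
  [1,3] N   <
    [1,2] "city" : N\NP
    [2,3] "idea" : N\(N\NP)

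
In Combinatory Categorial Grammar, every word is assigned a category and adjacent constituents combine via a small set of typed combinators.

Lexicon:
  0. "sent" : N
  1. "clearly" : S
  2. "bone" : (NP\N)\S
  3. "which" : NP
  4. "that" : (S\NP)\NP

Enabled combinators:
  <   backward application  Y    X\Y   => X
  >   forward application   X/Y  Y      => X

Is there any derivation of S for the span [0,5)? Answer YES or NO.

[0,5] S   <
  [0,3] NP   <
    [0,1] "sent" : N
    [1,3] NP\N   <
      [1,2] "clearly" : S
      [2,3] "bone" : (NP\N)\S
  [3,5] S\NP   <
    [3,4] "which" : NP
    [4,5] "that" : (S\NP)\NP

YES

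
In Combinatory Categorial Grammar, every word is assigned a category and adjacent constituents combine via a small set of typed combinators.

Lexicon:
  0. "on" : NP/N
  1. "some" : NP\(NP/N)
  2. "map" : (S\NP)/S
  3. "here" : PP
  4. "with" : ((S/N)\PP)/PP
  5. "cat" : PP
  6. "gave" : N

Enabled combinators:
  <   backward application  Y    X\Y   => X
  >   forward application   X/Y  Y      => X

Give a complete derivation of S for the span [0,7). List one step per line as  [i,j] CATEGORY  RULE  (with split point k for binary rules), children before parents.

[0,1] NP/N  lex  "on"
[1,2] NP\(NP/N)  lex  "some"
[0,2] NP  <  k=1
[2,3] (S\NP)/S  lex  "map"
[3,4] PP  lex  "here"
[4,5] ((S/N)\PP)/PP  lex  "with"
[5,6] PP  lex  "cat"
[4,6] (S/N)\PP  >  k=5
[3,6] S/N  <  k=4
[6,7] N  lex  "gave"
[3,7] S  >  k=6
[2,7] S\NP  >  k=3
[0,7] S  <  k=2

[0,7] S   <
  [0,2] NP   <
    [0,1] "on" : NP/N
    [1,2] "some" : NP\(NP/N)
  [2,7] S\NP   >
    [2,3] "map" : (S\NP)/S
    [3,7] S   >
      [3,6] S/N   <
        [3,4] "here" : PP
        [4,6] (S/N)\PP   >
          [4,5] "with" : ((S/N)\PP)/PP
          [5,6] "cat" : PP
      [6,7] "gave" : N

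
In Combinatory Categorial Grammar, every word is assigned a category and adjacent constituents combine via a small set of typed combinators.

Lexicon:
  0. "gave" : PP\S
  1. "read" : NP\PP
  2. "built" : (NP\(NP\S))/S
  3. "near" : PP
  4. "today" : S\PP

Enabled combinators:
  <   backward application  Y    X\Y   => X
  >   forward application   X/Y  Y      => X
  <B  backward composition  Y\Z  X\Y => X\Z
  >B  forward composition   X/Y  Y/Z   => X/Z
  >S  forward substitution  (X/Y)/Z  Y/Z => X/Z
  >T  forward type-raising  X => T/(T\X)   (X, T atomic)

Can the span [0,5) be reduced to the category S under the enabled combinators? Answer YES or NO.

NO

PP\S NP\PP (NP\(NP\S))/S PP S\PP
CKY chart[0,5] = {N/(N\NP), NP, NP/(NP\NP), PP/(PP\NP), S/(S\NP)}; S ∉ chart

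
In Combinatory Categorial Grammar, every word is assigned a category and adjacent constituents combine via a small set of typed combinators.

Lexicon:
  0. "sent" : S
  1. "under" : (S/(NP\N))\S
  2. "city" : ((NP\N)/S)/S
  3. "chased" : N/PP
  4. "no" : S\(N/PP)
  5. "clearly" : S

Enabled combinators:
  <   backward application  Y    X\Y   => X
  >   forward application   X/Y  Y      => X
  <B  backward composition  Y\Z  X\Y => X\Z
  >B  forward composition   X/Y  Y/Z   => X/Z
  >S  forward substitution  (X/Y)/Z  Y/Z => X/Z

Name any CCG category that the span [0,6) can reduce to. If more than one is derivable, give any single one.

[0,6] S   >
  [0,2] S/(NP\N)   <
    [0,1] "sent" : S
    [1,2] "under" : (S/(NP\N))\S
  [2,6] NP\N   >
    [2,5] (NP\N)/S   >
      [2,3] "city" : ((NP\N)/S)/S
      [3,5] S   <
        [3,4] "chased" : N/PP
        [4,5] "no" : S\(N/PP)
    [5,6] "clearly" : S

S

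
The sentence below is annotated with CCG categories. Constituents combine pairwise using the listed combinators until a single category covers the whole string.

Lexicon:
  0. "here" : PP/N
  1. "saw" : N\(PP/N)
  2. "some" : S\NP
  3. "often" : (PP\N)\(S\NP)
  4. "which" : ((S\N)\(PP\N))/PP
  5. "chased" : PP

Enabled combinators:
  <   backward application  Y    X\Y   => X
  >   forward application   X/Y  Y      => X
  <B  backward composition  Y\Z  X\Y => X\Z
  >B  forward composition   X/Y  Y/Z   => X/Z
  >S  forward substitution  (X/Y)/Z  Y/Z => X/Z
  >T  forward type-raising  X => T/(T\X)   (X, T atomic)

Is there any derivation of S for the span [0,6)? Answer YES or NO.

YES

[0,6] S   <
  [0,2] N   <
    [0,1] "here" : PP/N
    [1,2] "saw" : N\(PP/N)
  [2,6] S\N   <
    [2,4] PP\N   <
      [2,3] "some" : S\NP
      [3,4] "often" : (PP\N)\(S\NP)
    [4,6] (S\N)\(PP\N)   >
      [4,5] "which" : ((S\N)\(PP\N))/PP
      [5,6] "chased" : PP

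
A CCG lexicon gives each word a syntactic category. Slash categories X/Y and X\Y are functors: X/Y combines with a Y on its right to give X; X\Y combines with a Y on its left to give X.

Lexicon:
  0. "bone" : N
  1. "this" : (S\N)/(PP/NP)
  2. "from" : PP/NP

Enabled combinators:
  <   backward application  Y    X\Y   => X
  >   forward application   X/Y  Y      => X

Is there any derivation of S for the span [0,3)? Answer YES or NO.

[0,3] S   <
  [0,1] "bone" : N
  [1,3] S\N   >
    [1,2] "this" : (S\N)/(PP/NP)
    [2,3] "from" : PP/NP

YES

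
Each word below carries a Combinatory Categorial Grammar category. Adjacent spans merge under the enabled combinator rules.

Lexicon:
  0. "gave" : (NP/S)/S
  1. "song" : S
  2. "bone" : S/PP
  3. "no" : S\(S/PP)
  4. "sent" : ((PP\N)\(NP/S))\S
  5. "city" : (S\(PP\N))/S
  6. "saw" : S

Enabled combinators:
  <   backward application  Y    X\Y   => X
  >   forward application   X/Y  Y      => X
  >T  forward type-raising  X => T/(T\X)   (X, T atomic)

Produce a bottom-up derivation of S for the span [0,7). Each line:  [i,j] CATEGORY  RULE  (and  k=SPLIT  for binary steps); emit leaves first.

[0,7] S   <
  [0,5] PP\N   <
    [0,2] NP/S   >
      [0,1] "gave" : (NP/S)/S
      [1,2] "song" : S
    [2,5] (PP\N)\(NP/S)   <
      [2,4] S   <
        [2,3] "bone" : S/PP
        [3,4] "no" : S\(S/PP)
      [4,5] "sent" : ((PP\N)\(NP/S))\S
  [5,7] S\(PP\N)   >
    [5,6] "city" : (S\(PP\N))/S
    [6,7] "saw" : S

[0,1] (NP/S)/S  lex  "gave"
[1,2] S  lex  "song"
[0,2] NP/S  >  k=1
[2,3] S/PP  lex  "bone"
[3,4] S\(S/PP)  lex  "no"
[2,4] S  <  k=3
[4,5] ((PP\N)\(NP/S))\S  lex  "sent"
[2,5] (PP\N)\(NP/S)  <  k=4
[0,5] PP\N  <  k=2
[5,6] (S\(PP\N))/S  lex  "city"
[6,7] S  lex  "saw"
[5,7] S\(PP\N)  >  k=6
[0,7] S  <  k=5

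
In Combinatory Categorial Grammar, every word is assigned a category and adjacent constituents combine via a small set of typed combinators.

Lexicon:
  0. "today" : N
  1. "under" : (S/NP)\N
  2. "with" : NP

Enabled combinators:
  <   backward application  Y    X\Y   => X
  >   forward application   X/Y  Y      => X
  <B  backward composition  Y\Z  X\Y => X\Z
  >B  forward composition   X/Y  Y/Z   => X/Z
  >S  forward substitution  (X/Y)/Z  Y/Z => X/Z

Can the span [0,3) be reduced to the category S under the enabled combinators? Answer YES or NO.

[0,3] S   >
  [0,2] S/NP   <
    [0,1] "today" : N
    [1,2] "under" : (S/NP)\N
  [2,3] "with" : NP

YES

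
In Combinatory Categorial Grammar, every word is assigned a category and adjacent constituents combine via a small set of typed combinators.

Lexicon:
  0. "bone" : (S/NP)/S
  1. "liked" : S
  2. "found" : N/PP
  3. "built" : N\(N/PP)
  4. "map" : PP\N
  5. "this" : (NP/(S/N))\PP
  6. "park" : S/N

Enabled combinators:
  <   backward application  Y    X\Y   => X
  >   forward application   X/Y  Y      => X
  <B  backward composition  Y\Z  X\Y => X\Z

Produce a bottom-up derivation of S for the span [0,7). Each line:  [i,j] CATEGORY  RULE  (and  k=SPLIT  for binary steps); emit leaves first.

[0,1] (S/NP)/S  lex  "bone"
[1,2] S  lex  "liked"
[0,2] S/NP  >  k=1
[2,3] N/PP  lex  "found"
[3,4] N\(N/PP)  lex  "built"
[2,4] N  <  k=3
[4,5] PP\N  lex  "map"
[2,5] PP  <  k=4
[5,6] (NP/(S/N))\PP  lex  "this"
[2,6] NP/(S/N)  <  k=5
[6,7] S/N  lex  "park"
[2,7] NP  >  k=6
[0,7] S  >  k=2

[0,7] S   >
  [0,2] S/NP   >
    [0,1] "bone" : (S/NP)/S
    [1,2] "liked" : S
  [2,7] NP   >
    [2,6] NP/(S/N)   <
      [2,5] PP   <
        [2,4] N   <
          [2,3] "found" : N/PP
          [3,4] "built" : N\(N/PP)
        [4,5] "map" : PP\N
      [5,6] "this" : (NP/(S/N))\PP
    [6,7] "park" : S/N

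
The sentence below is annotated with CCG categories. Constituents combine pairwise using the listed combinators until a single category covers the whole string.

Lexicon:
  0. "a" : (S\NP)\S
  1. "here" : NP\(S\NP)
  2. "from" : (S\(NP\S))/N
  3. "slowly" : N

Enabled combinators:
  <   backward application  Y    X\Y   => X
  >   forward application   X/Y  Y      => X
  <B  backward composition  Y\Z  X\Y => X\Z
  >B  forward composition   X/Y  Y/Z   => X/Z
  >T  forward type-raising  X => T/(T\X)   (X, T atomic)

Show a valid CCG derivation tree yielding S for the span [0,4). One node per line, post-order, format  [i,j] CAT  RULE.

[0,1] (S\NP)\S  lex  "a"
[1,2] NP\(S\NP)  lex  "here"
[0,2] NP\S  <B  k=1
[2,3] (S\(NP\S))/N  lex  "from"
[3,4] N  lex  "slowly"
[2,4] S\(NP\S)  >  k=3
[0,4] S  <  k=2

[0,4] S   <
  [0,2] NP\S   <B
    [0,1] "a" : (S\NP)\S
    [1,2] "here" : NP\(S\NP)
  [2,4] S\(NP\S)   >
    [2,3] "from" : (S\(NP\S))/N
    [3,4] "slowly" : N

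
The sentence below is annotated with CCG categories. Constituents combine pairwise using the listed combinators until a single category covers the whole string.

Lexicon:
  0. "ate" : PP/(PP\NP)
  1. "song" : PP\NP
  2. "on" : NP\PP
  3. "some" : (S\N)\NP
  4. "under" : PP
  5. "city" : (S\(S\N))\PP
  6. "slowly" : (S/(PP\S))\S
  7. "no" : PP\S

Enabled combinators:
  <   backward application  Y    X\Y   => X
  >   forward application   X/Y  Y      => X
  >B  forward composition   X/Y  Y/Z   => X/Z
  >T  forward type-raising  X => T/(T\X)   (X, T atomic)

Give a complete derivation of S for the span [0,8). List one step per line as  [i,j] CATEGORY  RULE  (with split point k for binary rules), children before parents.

[0,8] S   >
  [0,7] S/(PP\S)   <
    [0,6] S   <
      [0,4] S\N   <
        [0,3] NP   <
          [0,2] PP   >
            [0,1] "ate" : PP/(PP\NP)
            [1,2] "song" : PP\NP
          [2,3] "on" : NP\PP
        [3,4] "some" : (S\N)\NP
      [4,6] S\(S\N)   <
        [4,5] "under" : PP
        [5,6] "city" : (S\(S\N))\PP
    [6,7] "slowly" : (S/(PP\S))\S
  [7,8] "no" : PP\S

[0,1] PP/(PP\NP)  lex  "ate"
[1,2] PP\NP  lex  "song"
[0,2] PP  >  k=1
[2,3] NP\PP  lex  "on"
[0,3] NP  <  k=2
[3,4] (S\N)\NP  lex  "some"
[0,4] S\N  <  k=3
[4,5] PP  lex  "under"
[5,6] (S\(S\N))\PP  lex  "city"
[4,6] S\(S\N)  <  k=5
[0,6] S  <  k=4
[6,7] (S/(PP\S))\S  lex  "slowly"
[0,7] S/(PP\S)  <  k=6
[7,8] PP\S  lex  "no"
[0,8] S  >  k=7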